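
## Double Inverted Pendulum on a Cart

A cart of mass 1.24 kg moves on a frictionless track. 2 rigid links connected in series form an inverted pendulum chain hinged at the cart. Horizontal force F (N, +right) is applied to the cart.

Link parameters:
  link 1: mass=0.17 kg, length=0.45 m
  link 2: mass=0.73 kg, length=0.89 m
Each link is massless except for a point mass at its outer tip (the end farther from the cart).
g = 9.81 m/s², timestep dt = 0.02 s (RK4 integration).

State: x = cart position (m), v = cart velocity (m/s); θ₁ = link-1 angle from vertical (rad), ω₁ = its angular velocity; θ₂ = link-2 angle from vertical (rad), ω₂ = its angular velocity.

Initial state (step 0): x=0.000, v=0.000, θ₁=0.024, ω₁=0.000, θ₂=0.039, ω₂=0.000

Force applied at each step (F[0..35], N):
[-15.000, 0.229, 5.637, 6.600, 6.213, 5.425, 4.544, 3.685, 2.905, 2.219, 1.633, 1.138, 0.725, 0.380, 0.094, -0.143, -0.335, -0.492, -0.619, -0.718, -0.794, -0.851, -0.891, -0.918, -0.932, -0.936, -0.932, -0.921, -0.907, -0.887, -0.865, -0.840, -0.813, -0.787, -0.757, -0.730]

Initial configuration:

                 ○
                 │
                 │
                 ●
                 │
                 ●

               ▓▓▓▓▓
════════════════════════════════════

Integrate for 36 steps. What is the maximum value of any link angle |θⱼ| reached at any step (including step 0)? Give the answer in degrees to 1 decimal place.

apply F[0]=-15.000 → step 1: x=-0.002, v=-0.245, θ₁=0.029, ω₁=0.533, θ₂=0.039, ω₂=0.015
apply F[1]=+0.229 → step 2: x=-0.007, v=-0.247, θ₁=0.040, ω₁=0.542, θ₂=0.040, ω₂=0.020
apply F[2]=+5.637 → step 3: x=-0.011, v=-0.162, θ₁=0.049, ω₁=0.383, θ₂=0.040, ω₂=0.014
apply F[3]=+6.600 → step 4: x=-0.014, v=-0.063, θ₁=0.055, ω₁=0.211, θ₂=0.040, ω₂=-0.001
apply F[4]=+6.213 → step 5: x=-0.014, v=0.029, θ₁=0.058, ω₁=0.063, θ₂=0.040, ω₂=-0.021
apply F[5]=+5.425 → step 6: x=-0.013, v=0.108, θ₁=0.058, ω₁=-0.051, θ₂=0.039, ω₂=-0.043
apply F[6]=+4.544 → step 7: x=-0.010, v=0.173, θ₁=0.056, ω₁=-0.136, θ₂=0.038, ω₂=-0.064
apply F[7]=+3.685 → step 8: x=-0.006, v=0.224, θ₁=0.053, ω₁=-0.194, θ₂=0.037, ω₂=-0.085
apply F[8]=+2.905 → step 9: x=-0.001, v=0.264, θ₁=0.049, ω₁=-0.231, θ₂=0.035, ω₂=-0.102
apply F[9]=+2.219 → step 10: x=0.005, v=0.293, θ₁=0.044, ω₁=-0.253, θ₂=0.033, ω₂=-0.117
apply F[10]=+1.633 → step 11: x=0.011, v=0.314, θ₁=0.039, ω₁=-0.262, θ₂=0.030, ω₂=-0.128
apply F[11]=+1.138 → step 12: x=0.017, v=0.327, θ₁=0.033, ω₁=-0.262, θ₂=0.027, ω₂=-0.137
apply F[12]=+0.725 → step 13: x=0.024, v=0.334, θ₁=0.028, ω₁=-0.256, θ₂=0.025, ω₂=-0.142
apply F[13]=+0.380 → step 14: x=0.030, v=0.337, θ₁=0.023, ω₁=-0.245, θ₂=0.022, ω₂=-0.145
apply F[14]=+0.094 → step 15: x=0.037, v=0.335, θ₁=0.018, ω₁=-0.232, θ₂=0.019, ω₂=-0.146
apply F[15]=-0.143 → step 16: x=0.044, v=0.331, θ₁=0.014, ω₁=-0.217, θ₂=0.016, ω₂=-0.144
apply F[16]=-0.335 → step 17: x=0.050, v=0.324, θ₁=0.010, ω₁=-0.201, θ₂=0.013, ω₂=-0.141
apply F[17]=-0.492 → step 18: x=0.057, v=0.314, θ₁=0.006, ω₁=-0.185, θ₂=0.010, ω₂=-0.137
apply F[18]=-0.619 → step 19: x=0.063, v=0.304, θ₁=0.002, ω₁=-0.168, θ₂=0.008, ω₂=-0.131
apply F[19]=-0.718 → step 20: x=0.069, v=0.292, θ₁=-0.001, ω₁=-0.152, θ₂=0.005, ω₂=-0.125
apply F[20]=-0.794 → step 21: x=0.074, v=0.280, θ₁=-0.004, ω₁=-0.137, θ₂=0.003, ω₂=-0.118
apply F[21]=-0.851 → step 22: x=0.080, v=0.267, θ₁=-0.006, ω₁=-0.122, θ₂=0.000, ω₂=-0.111
apply F[22]=-0.891 → step 23: x=0.085, v=0.253, θ₁=-0.009, ω₁=-0.108, θ₂=-0.002, ω₂=-0.103
apply F[23]=-0.918 → step 24: x=0.090, v=0.240, θ₁=-0.011, ω₁=-0.095, θ₂=-0.004, ω₂=-0.095
apply F[24]=-0.932 → step 25: x=0.095, v=0.226, θ₁=-0.012, ω₁=-0.083, θ₂=-0.006, ω₂=-0.087
apply F[25]=-0.936 → step 26: x=0.099, v=0.213, θ₁=-0.014, ω₁=-0.071, θ₂=-0.007, ω₂=-0.079
apply F[26]=-0.932 → step 27: x=0.103, v=0.200, θ₁=-0.015, ω₁=-0.061, θ₂=-0.009, ω₂=-0.072
apply F[27]=-0.921 → step 28: x=0.107, v=0.188, θ₁=-0.016, ω₁=-0.052, θ₂=-0.010, ω₂=-0.064
apply F[28]=-0.907 → step 29: x=0.111, v=0.175, θ₁=-0.017, ω₁=-0.043, θ₂=-0.011, ω₂=-0.057
apply F[29]=-0.887 → step 30: x=0.114, v=0.164, θ₁=-0.018, ω₁=-0.035, θ₂=-0.012, ω₂=-0.051
apply F[30]=-0.865 → step 31: x=0.117, v=0.152, θ₁=-0.019, ω₁=-0.028, θ₂=-0.013, ω₂=-0.044
apply F[31]=-0.840 → step 32: x=0.120, v=0.141, θ₁=-0.019, ω₁=-0.022, θ₂=-0.014, ω₂=-0.038
apply F[32]=-0.813 → step 33: x=0.123, v=0.131, θ₁=-0.020, ω₁=-0.016, θ₂=-0.015, ω₂=-0.033
apply F[33]=-0.787 → step 34: x=0.126, v=0.121, θ₁=-0.020, ω₁=-0.011, θ₂=-0.016, ω₂=-0.028
apply F[34]=-0.757 → step 35: x=0.128, v=0.112, θ₁=-0.020, ω₁=-0.007, θ₂=-0.016, ω₂=-0.023
apply F[35]=-0.730 → step 36: x=0.130, v=0.103, θ₁=-0.020, ω₁=-0.003, θ₂=-0.016, ω₂=-0.018
Max |angle| over trajectory = 0.058 rad = 3.3°.

Answer: 3.3°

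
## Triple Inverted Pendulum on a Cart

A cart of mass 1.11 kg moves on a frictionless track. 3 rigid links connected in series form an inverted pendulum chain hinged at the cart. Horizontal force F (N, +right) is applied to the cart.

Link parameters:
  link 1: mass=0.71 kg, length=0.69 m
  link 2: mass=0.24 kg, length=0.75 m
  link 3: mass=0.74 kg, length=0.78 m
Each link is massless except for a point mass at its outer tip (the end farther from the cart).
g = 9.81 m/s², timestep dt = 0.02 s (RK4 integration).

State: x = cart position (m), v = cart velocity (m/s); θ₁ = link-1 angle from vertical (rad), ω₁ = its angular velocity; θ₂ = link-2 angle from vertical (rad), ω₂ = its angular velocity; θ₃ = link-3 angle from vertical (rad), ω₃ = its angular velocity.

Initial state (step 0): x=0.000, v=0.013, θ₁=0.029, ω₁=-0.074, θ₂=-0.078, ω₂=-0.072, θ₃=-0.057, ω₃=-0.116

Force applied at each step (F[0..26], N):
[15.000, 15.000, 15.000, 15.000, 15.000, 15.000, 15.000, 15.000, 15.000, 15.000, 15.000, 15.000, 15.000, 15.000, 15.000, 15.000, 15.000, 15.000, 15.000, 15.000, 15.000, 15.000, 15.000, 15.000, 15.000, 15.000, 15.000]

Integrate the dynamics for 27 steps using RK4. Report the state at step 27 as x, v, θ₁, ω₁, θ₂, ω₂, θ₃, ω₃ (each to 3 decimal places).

Answer: x=1.396, v=3.221, θ₁=-2.074, ω₁=-5.028, θ₂=-0.931, ω₂=-4.681, θ₃=-0.466, ω₃=-3.611

Derivation:
apply F[0]=+15.000 → step 1: x=0.003, v=0.275, θ₁=0.024, ω₁=-0.404, θ₂=-0.080, ω₂=-0.156, θ₃=-0.059, ω₃=-0.094
apply F[1]=+15.000 → step 2: x=0.011, v=0.540, θ₁=0.013, ω₁=-0.743, θ₂=-0.084, ω₂=-0.235, θ₃=-0.061, ω₃=-0.072
apply F[2]=+15.000 → step 3: x=0.024, v=0.809, θ₁=-0.006, ω₁=-1.099, θ₂=-0.090, ω₂=-0.307, θ₃=-0.062, ω₃=-0.048
apply F[3]=+15.000 → step 4: x=0.043, v=1.083, θ₁=-0.031, ω₁=-1.478, θ₂=-0.096, ω₂=-0.367, θ₃=-0.063, ω₃=-0.022
apply F[4]=+15.000 → step 5: x=0.068, v=1.364, θ₁=-0.065, ω₁=-1.882, θ₂=-0.104, ω₂=-0.412, θ₃=-0.063, ω₃=0.005
apply F[5]=+15.000 → step 6: x=0.098, v=1.648, θ₁=-0.107, ω₁=-2.311, θ₂=-0.113, ω₂=-0.441, θ₃=-0.062, ω₃=0.031
apply F[6]=+15.000 → step 7: x=0.134, v=1.931, θ₁=-0.157, ω₁=-2.757, θ₂=-0.122, ω₂=-0.453, θ₃=-0.062, ω₃=0.049
apply F[7]=+15.000 → step 8: x=0.175, v=2.206, θ₁=-0.217, ω₁=-3.202, θ₂=-0.131, ω₂=-0.454, θ₃=-0.061, ω₃=0.055
apply F[8]=+15.000 → step 9: x=0.222, v=2.462, θ₁=-0.285, ω₁=-3.624, θ₂=-0.140, ω₂=-0.457, θ₃=-0.060, ω₃=0.040
apply F[9]=+15.000 → step 10: x=0.273, v=2.691, θ₁=-0.362, ω₁=-3.999, θ₂=-0.149, ω₂=-0.476, θ₃=-0.059, ω₃=0.003
apply F[10]=+15.000 → step 11: x=0.329, v=2.887, θ₁=-0.445, ω₁=-4.311, θ₂=-0.159, ω₂=-0.527, θ₃=-0.060, ω₃=-0.057
apply F[11]=+15.000 → step 12: x=0.389, v=3.048, θ₁=-0.534, ω₁=-4.558, θ₂=-0.171, ω₂=-0.620, θ₃=-0.062, ω₃=-0.136
apply F[12]=+15.000 → step 13: x=0.451, v=3.176, θ₁=-0.627, ω₁=-4.747, θ₂=-0.184, ω₂=-0.758, θ₃=-0.065, ω₃=-0.230
apply F[13]=+15.000 → step 14: x=0.516, v=3.276, θ₁=-0.723, ω₁=-4.889, θ₂=-0.201, ω₂=-0.941, θ₃=-0.071, ω₃=-0.334
apply F[14]=+15.000 → step 15: x=0.582, v=3.352, θ₁=-0.822, ω₁=-4.998, θ₂=-0.222, ω₂=-1.161, θ₃=-0.079, ω₃=-0.447
apply F[15]=+15.000 → step 16: x=0.650, v=3.408, θ₁=-0.923, ω₁=-5.082, θ₂=-0.248, ω₂=-1.414, θ₃=-0.089, ω₃=-0.569
apply F[16]=+15.000 → step 17: x=0.718, v=3.445, θ₁=-1.025, ω₁=-5.150, θ₂=-0.279, ω₂=-1.694, θ₃=-0.101, ω₃=-0.702
apply F[17]=+15.000 → step 18: x=0.787, v=3.466, θ₁=-1.129, ω₁=-5.204, θ₂=-0.316, ω₂=-1.994, θ₃=-0.117, ω₃=-0.849
apply F[18]=+15.000 → step 19: x=0.857, v=3.473, θ₁=-1.233, ω₁=-5.248, θ₂=-0.359, ω₂=-2.310, θ₃=-0.135, ω₃=-1.012
apply F[19]=+15.000 → step 20: x=0.926, v=3.467, θ₁=-1.339, ω₁=-5.281, θ₂=-0.408, ω₂=-2.635, θ₃=-0.158, ω₃=-1.197
apply F[20]=+15.000 → step 21: x=0.995, v=3.449, θ₁=-1.445, ω₁=-5.304, θ₂=-0.464, ω₂=-2.966, θ₃=-0.184, ω₃=-1.409
apply F[21]=+15.000 → step 22: x=1.064, v=3.422, θ₁=-1.551, ω₁=-5.314, θ₂=-0.527, ω₂=-3.295, θ₃=-0.214, ω₃=-1.655
apply F[22]=+15.000 → step 23: x=1.132, v=3.387, θ₁=-1.657, ω₁=-5.308, θ₂=-0.596, ω₂=-3.617, θ₃=-0.250, ω₃=-1.941
apply F[23]=+15.000 → step 24: x=1.199, v=3.346, θ₁=-1.763, ω₁=-5.283, θ₂=-0.671, ω₂=-3.925, θ₃=-0.292, ω₃=-2.273
apply F[24]=+15.000 → step 25: x=1.266, v=3.303, θ₁=-1.868, ω₁=-5.233, θ₂=-0.753, ω₂=-4.211, θ₃=-0.341, ω₃=-2.658
apply F[25]=+15.000 → step 26: x=1.332, v=3.260, θ₁=-1.972, ω₁=-5.151, θ₂=-0.840, ω₂=-4.467, θ₃=-0.399, ω₃=-3.103
apply F[26]=+15.000 → step 27: x=1.396, v=3.221, θ₁=-2.074, ω₁=-5.028, θ₂=-0.931, ω₂=-4.681, θ₃=-0.466, ω₃=-3.611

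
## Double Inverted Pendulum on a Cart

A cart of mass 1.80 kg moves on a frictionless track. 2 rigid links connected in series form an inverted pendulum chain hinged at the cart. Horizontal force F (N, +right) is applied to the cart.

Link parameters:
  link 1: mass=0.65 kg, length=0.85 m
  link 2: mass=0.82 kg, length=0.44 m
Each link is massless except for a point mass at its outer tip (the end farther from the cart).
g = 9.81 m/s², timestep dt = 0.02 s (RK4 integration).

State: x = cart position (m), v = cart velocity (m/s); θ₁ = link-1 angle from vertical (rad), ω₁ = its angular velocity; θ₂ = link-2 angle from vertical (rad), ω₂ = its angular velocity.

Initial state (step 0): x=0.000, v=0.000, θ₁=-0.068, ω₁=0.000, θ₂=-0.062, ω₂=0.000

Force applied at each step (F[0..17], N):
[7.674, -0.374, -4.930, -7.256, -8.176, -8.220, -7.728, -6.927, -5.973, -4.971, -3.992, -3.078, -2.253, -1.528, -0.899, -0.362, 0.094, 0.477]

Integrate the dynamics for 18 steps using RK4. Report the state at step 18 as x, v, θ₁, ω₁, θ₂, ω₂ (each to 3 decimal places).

apply F[0]=+7.674 → step 1: x=0.001, v=0.096, θ₁=-0.069, ω₁=-0.130, θ₂=-0.062, ω₂=0.006
apply F[1]=-0.374 → step 2: x=0.003, v=0.103, θ₁=-0.072, ω₁=-0.157, θ₂=-0.062, ω₂=0.015
apply F[2]=-4.930 → step 3: x=0.005, v=0.060, θ₁=-0.075, ω₁=-0.128, θ₂=-0.061, ω₂=0.027
apply F[3]=-7.256 → step 4: x=0.005, v=-0.008, θ₁=-0.077, ω₁=-0.070, θ₂=-0.061, ω₂=0.043
apply F[4]=-8.176 → step 5: x=0.004, v=-0.086, θ₁=-0.078, ω₁=-0.001, θ₂=-0.060, ω₂=0.061
apply F[5]=-8.220 → step 6: x=0.002, v=-0.165, θ₁=-0.077, ω₁=0.068, θ₂=-0.058, ω₂=0.080
apply F[6]=-7.728 → step 7: x=-0.002, v=-0.238, θ₁=-0.075, ω₁=0.131, θ₂=-0.056, ω₂=0.100
apply F[7]=-6.927 → step 8: x=-0.008, v=-0.303, θ₁=-0.072, ω₁=0.185, θ₂=-0.054, ω₂=0.118
apply F[8]=-5.973 → step 9: x=-0.014, v=-0.358, θ₁=-0.068, ω₁=0.228, θ₂=-0.052, ω₂=0.136
apply F[9]=-4.971 → step 10: x=-0.022, v=-0.403, θ₁=-0.063, ω₁=0.261, θ₂=-0.049, ω₂=0.151
apply F[10]=-3.992 → step 11: x=-0.030, v=-0.438, θ₁=-0.057, ω₁=0.284, θ₂=-0.046, ω₂=0.164
apply F[11]=-3.078 → step 12: x=-0.039, v=-0.463, θ₁=-0.052, ω₁=0.298, θ₂=-0.042, ω₂=0.175
apply F[12]=-2.253 → step 13: x=-0.049, v=-0.480, θ₁=-0.046, ω₁=0.305, θ₂=-0.039, ω₂=0.183
apply F[13]=-1.528 → step 14: x=-0.059, v=-0.491, θ₁=-0.039, ω₁=0.306, θ₂=-0.035, ω₂=0.189
apply F[14]=-0.899 → step 15: x=-0.068, v=-0.495, θ₁=-0.033, ω₁=0.301, θ₂=-0.031, ω₂=0.192
apply F[15]=-0.362 → step 16: x=-0.078, v=-0.494, θ₁=-0.027, ω₁=0.293, θ₂=-0.027, ω₂=0.194
apply F[16]=+0.094 → step 17: x=-0.088, v=-0.489, θ₁=-0.022, ω₁=0.281, θ₂=-0.023, ω₂=0.193
apply F[17]=+0.477 → step 18: x=-0.098, v=-0.481, θ₁=-0.016, ω₁=0.268, θ₂=-0.020, ω₂=0.190

Answer: x=-0.098, v=-0.481, θ₁=-0.016, ω₁=0.268, θ₂=-0.020, ω₂=0.190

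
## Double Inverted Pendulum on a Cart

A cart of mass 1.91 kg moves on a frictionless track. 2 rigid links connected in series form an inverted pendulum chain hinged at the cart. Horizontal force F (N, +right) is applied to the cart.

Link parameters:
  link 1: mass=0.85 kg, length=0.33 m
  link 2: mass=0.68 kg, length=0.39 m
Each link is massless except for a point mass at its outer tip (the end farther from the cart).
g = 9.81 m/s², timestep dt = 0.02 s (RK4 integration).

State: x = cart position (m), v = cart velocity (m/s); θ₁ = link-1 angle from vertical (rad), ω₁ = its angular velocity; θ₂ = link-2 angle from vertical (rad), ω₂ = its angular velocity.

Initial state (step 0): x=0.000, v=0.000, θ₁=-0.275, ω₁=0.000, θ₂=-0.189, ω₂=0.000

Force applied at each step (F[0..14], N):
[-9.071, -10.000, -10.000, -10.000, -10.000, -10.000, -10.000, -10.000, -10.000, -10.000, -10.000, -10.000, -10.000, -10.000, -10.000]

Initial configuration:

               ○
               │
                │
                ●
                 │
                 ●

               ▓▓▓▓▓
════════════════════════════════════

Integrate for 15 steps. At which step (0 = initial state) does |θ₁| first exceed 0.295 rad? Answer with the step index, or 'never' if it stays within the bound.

apply F[0]=-9.071 → step 1: x=-0.001, v=-0.051, θ₁=-0.276, ω₁=-0.054, θ₂=-0.188, ω₂=0.080
apply F[1]=-10.000 → step 2: x=-0.002, v=-0.111, θ₁=-0.277, ω₁=-0.085, θ₂=-0.186, ω₂=0.164
apply F[2]=-10.000 → step 3: x=-0.005, v=-0.171, θ₁=-0.279, ω₁=-0.119, θ₂=-0.182, ω₂=0.252
apply F[3]=-10.000 → step 4: x=-0.009, v=-0.231, θ₁=-0.282, ω₁=-0.159, θ₂=-0.176, ω₂=0.347
apply F[4]=-10.000 → step 5: x=-0.014, v=-0.290, θ₁=-0.285, ω₁=-0.207, θ₂=-0.168, ω₂=0.451
apply F[5]=-10.000 → step 6: x=-0.021, v=-0.349, θ₁=-0.290, ω₁=-0.264, θ₂=-0.158, ω₂=0.567
apply F[6]=-10.000 → step 7: x=-0.028, v=-0.408, θ₁=-0.296, ω₁=-0.333, θ₂=-0.145, ω₂=0.697
apply F[7]=-10.000 → step 8: x=-0.037, v=-0.466, θ₁=-0.303, ω₁=-0.415, θ₂=-0.130, ω₂=0.844
apply F[8]=-10.000 → step 9: x=-0.047, v=-0.523, θ₁=-0.313, ω₁=-0.514, θ₂=-0.111, ω₂=1.011
apply F[9]=-10.000 → step 10: x=-0.058, v=-0.580, θ₁=-0.324, ω₁=-0.631, θ₂=-0.089, ω₂=1.201
apply F[10]=-10.000 → step 11: x=-0.070, v=-0.637, θ₁=-0.338, ω₁=-0.768, θ₂=-0.063, ω₂=1.417
apply F[11]=-10.000 → step 12: x=-0.083, v=-0.693, θ₁=-0.355, ω₁=-0.924, θ₂=-0.032, ω₂=1.659
apply F[12]=-10.000 → step 13: x=-0.098, v=-0.749, θ₁=-0.375, ω₁=-1.098, θ₂=0.004, ω₂=1.928
apply F[13]=-10.000 → step 14: x=-0.113, v=-0.806, θ₁=-0.399, ω₁=-1.287, θ₂=0.045, ω₂=2.222
apply F[14]=-10.000 → step 15: x=-0.130, v=-0.863, θ₁=-0.427, ω₁=-1.485, θ₂=0.093, ω₂=2.537
|θ₁| = 0.296 > 0.295 first at step 7.

Answer: 7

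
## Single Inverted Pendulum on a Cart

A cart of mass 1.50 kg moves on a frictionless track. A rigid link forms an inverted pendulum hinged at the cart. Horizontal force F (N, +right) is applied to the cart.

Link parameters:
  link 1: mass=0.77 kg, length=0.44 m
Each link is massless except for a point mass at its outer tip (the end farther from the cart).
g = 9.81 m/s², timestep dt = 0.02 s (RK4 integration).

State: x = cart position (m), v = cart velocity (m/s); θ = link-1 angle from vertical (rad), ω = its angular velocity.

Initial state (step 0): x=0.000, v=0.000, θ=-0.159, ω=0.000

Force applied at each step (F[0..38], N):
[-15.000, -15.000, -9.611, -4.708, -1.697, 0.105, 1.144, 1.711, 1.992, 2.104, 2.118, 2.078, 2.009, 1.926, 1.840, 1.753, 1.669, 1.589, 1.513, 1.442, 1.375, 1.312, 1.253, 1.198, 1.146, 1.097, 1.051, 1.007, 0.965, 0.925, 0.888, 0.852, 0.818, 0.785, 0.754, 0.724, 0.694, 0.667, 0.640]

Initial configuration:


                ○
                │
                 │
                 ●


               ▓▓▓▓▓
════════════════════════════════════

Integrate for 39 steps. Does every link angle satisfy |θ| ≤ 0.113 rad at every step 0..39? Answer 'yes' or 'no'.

apply F[0]=-15.000 → step 1: x=-0.002, v=-0.182, θ=-0.156, ω=0.339
apply F[1]=-15.000 → step 2: x=-0.007, v=-0.365, θ=-0.145, ω=0.683
apply F[2]=-9.611 → step 3: x=-0.016, v=-0.479, θ=-0.130, ω=0.877
apply F[3]=-4.708 → step 4: x=-0.026, v=-0.530, θ=-0.112, ω=0.938
apply F[4]=-1.697 → step 5: x=-0.037, v=-0.542, θ=-0.093, ω=0.921
apply F[5]=+0.105 → step 6: x=-0.047, v=-0.533, θ=-0.075, ω=0.862
apply F[6]=+1.144 → step 7: x=-0.058, v=-0.511, θ=-0.059, ω=0.783
apply F[7]=+1.711 → step 8: x=-0.068, v=-0.483, θ=-0.044, ω=0.697
apply F[8]=+1.992 → step 9: x=-0.077, v=-0.453, θ=-0.031, ω=0.612
apply F[9]=+2.104 → step 10: x=-0.086, v=-0.423, θ=-0.020, ω=0.531
apply F[10]=+2.118 → step 11: x=-0.094, v=-0.393, θ=-0.010, ω=0.457
apply F[11]=+2.078 → step 12: x=-0.101, v=-0.365, θ=-0.001, ω=0.391
apply F[12]=+2.009 → step 13: x=-0.109, v=-0.338, θ=0.006, ω=0.332
apply F[13]=+1.926 → step 14: x=-0.115, v=-0.313, θ=0.012, ω=0.280
apply F[14]=+1.840 → step 15: x=-0.121, v=-0.290, θ=0.017, ω=0.234
apply F[15]=+1.753 → step 16: x=-0.127, v=-0.269, θ=0.021, ω=0.194
apply F[16]=+1.669 → step 17: x=-0.132, v=-0.249, θ=0.025, ω=0.159
apply F[17]=+1.589 → step 18: x=-0.137, v=-0.230, θ=0.028, ω=0.129
apply F[18]=+1.513 → step 19: x=-0.141, v=-0.213, θ=0.030, ω=0.102
apply F[19]=+1.442 → step 20: x=-0.145, v=-0.197, θ=0.032, ω=0.080
apply F[20]=+1.375 → step 21: x=-0.149, v=-0.182, θ=0.033, ω=0.060
apply F[21]=+1.312 → step 22: x=-0.152, v=-0.168, θ=0.034, ω=0.043
apply F[22]=+1.253 → step 23: x=-0.156, v=-0.155, θ=0.035, ω=0.029
apply F[23]=+1.198 → step 24: x=-0.159, v=-0.142, θ=0.036, ω=0.017
apply F[24]=+1.146 → step 25: x=-0.161, v=-0.131, θ=0.036, ω=0.006
apply F[25]=+1.097 → step 26: x=-0.164, v=-0.120, θ=0.036, ω=-0.003
apply F[26]=+1.051 → step 27: x=-0.166, v=-0.109, θ=0.036, ω=-0.011
apply F[27]=+1.007 → step 28: x=-0.168, v=-0.100, θ=0.035, ω=-0.017
apply F[28]=+0.965 → step 29: x=-0.170, v=-0.090, θ=0.035, ω=-0.022
apply F[29]=+0.925 → step 30: x=-0.172, v=-0.081, θ=0.035, ω=-0.027
apply F[30]=+0.888 → step 31: x=-0.173, v=-0.073, θ=0.034, ω=-0.031
apply F[31]=+0.852 → step 32: x=-0.175, v=-0.065, θ=0.033, ω=-0.034
apply F[32]=+0.818 → step 33: x=-0.176, v=-0.057, θ=0.033, ω=-0.036
apply F[33]=+0.785 → step 34: x=-0.177, v=-0.050, θ=0.032, ω=-0.038
apply F[34]=+0.754 → step 35: x=-0.178, v=-0.043, θ=0.031, ω=-0.040
apply F[35]=+0.724 → step 36: x=-0.179, v=-0.037, θ=0.030, ω=-0.041
apply F[36]=+0.694 → step 37: x=-0.180, v=-0.031, θ=0.030, ω=-0.042
apply F[37]=+0.667 → step 38: x=-0.180, v=-0.025, θ=0.029, ω=-0.042
apply F[38]=+0.640 → step 39: x=-0.181, v=-0.019, θ=0.028, ω=-0.043
Max |angle| over trajectory = 0.159 rad; bound = 0.113 → exceeded.

Answer: no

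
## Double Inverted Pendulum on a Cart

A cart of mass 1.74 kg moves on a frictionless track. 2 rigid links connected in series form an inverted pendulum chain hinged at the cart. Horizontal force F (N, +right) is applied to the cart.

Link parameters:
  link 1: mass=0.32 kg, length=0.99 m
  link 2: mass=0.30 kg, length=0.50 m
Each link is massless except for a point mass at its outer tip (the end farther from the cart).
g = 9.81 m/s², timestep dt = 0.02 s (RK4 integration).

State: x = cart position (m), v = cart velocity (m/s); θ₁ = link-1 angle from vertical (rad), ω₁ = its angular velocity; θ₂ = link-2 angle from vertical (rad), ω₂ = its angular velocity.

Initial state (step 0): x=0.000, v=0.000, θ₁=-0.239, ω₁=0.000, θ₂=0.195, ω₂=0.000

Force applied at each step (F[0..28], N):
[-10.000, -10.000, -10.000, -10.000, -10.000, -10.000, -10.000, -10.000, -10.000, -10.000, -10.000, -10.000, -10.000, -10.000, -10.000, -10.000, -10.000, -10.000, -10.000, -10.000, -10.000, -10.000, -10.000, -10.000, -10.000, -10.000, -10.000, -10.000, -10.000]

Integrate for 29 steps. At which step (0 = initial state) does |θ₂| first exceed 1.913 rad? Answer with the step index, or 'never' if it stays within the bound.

apply F[0]=-10.000 → step 1: x=-0.001, v=-0.099, θ₁=-0.239, ω₁=-0.016, θ₂=0.198, ω₂=0.300
apply F[1]=-10.000 → step 2: x=-0.004, v=-0.199, θ₁=-0.240, ω₁=-0.031, θ₂=0.207, ω₂=0.601
apply F[2]=-10.000 → step 3: x=-0.009, v=-0.299, θ₁=-0.240, ω₁=-0.046, θ₂=0.222, ω₂=0.906
apply F[3]=-10.000 → step 4: x=-0.016, v=-0.399, θ₁=-0.241, ω₁=-0.060, θ₂=0.243, ω₂=1.216
apply F[4]=-10.000 → step 5: x=-0.025, v=-0.499, θ₁=-0.243, ω₁=-0.072, θ₂=0.271, ω₂=1.530
apply F[5]=-10.000 → step 6: x=-0.036, v=-0.600, θ₁=-0.244, ω₁=-0.082, θ₂=0.305, ω₂=1.851
apply F[6]=-10.000 → step 7: x=-0.049, v=-0.702, θ₁=-0.246, ω₁=-0.086, θ₂=0.345, ω₂=2.176
apply F[7]=-10.000 → step 8: x=-0.064, v=-0.804, θ₁=-0.248, ω₁=-0.085, θ₂=0.392, ω₂=2.506
apply F[8]=-10.000 → step 9: x=-0.081, v=-0.906, θ₁=-0.249, ω₁=-0.075, θ₂=0.445, ω₂=2.837
apply F[9]=-10.000 → step 10: x=-0.100, v=-1.010, θ₁=-0.251, ω₁=-0.055, θ₂=0.505, ω₂=3.170
apply F[10]=-10.000 → step 11: x=-0.121, v=-1.114, θ₁=-0.251, ω₁=-0.021, θ₂=0.572, ω₂=3.502
apply F[11]=-10.000 → step 12: x=-0.145, v=-1.219, θ₁=-0.251, ω₁=0.030, θ₂=0.645, ω₂=3.834
apply F[12]=-10.000 → step 13: x=-0.170, v=-1.325, θ₁=-0.250, ω₁=0.099, θ₂=0.725, ω₂=4.164
apply F[13]=-10.000 → step 14: x=-0.198, v=-1.431, θ₁=-0.247, ω₁=0.190, θ₂=0.812, ω₂=4.494
apply F[14]=-10.000 → step 15: x=-0.227, v=-1.538, θ₁=-0.242, ω₁=0.304, θ₂=0.905, ω₂=4.826
apply F[15]=-10.000 → step 16: x=-0.259, v=-1.645, θ₁=-0.235, ω₁=0.446, θ₂=1.005, ω₂=5.162
apply F[16]=-10.000 → step 17: x=-0.293, v=-1.752, θ₁=-0.224, ω₁=0.616, θ₂=1.111, ω₂=5.505
apply F[17]=-10.000 → step 18: x=-0.329, v=-1.860, θ₁=-0.210, ω₁=0.819, θ₂=1.225, ω₂=5.857
apply F[18]=-10.000 → step 19: x=-0.368, v=-1.968, θ₁=-0.191, ω₁=1.057, θ₂=1.346, ω₂=6.220
apply F[19]=-10.000 → step 20: x=-0.408, v=-2.077, θ₁=-0.168, ω₁=1.331, θ₂=1.474, ω₂=6.596
apply F[20]=-10.000 → step 21: x=-0.451, v=-2.186, θ₁=-0.138, ω₁=1.646, θ₂=1.610, ω₂=6.985
apply F[21]=-10.000 → step 22: x=-0.496, v=-2.297, θ₁=-0.101, ω₁=2.000, θ₂=1.753, ω₂=7.384
apply F[22]=-10.000 → step 23: x=-0.543, v=-2.409, θ₁=-0.058, ω₁=2.395, θ₂=1.905, ω₂=7.785
apply F[23]=-10.000 → step 24: x=-0.592, v=-2.522, θ₁=-0.005, ω₁=2.825, θ₂=2.065, ω₂=8.178
apply F[24]=-10.000 → step 25: x=-0.644, v=-2.638, θ₁=0.056, ω₁=3.285, θ₂=2.232, ω₂=8.544
apply F[25]=-10.000 → step 26: x=-0.697, v=-2.756, θ₁=0.126, ω₁=3.761, θ₂=2.406, ω₂=8.859
apply F[26]=-10.000 → step 27: x=-0.754, v=-2.876, θ₁=0.206, ω₁=4.239, θ₂=2.586, ω₂=9.095
apply F[27]=-10.000 → step 28: x=-0.813, v=-2.995, θ₁=0.295, ω₁=4.697, θ₂=2.769, ω₂=9.225
apply F[28]=-10.000 → step 29: x=-0.874, v=-3.110, θ₁=0.394, ω₁=5.118, θ₂=2.954, ω₂=9.231
|θ₂| = 2.065 > 1.913 first at step 24.

Answer: 24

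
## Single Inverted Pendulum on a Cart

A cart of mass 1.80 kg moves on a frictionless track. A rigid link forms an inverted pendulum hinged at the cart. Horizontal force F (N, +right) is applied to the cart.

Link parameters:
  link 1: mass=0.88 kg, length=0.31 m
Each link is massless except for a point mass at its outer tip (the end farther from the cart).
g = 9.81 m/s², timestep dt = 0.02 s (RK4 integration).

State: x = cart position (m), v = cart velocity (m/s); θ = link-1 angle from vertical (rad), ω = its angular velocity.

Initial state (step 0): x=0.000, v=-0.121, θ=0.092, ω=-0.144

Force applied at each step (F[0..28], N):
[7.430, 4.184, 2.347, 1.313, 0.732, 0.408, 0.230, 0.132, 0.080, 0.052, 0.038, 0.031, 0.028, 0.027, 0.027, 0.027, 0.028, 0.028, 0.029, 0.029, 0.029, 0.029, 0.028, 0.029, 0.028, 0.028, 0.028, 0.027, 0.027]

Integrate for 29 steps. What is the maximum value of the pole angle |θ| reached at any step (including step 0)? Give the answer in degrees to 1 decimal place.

apply F[0]=+7.430 → step 1: x=-0.002, v=-0.047, θ=0.087, ω=-0.324
apply F[1]=+4.184 → step 2: x=-0.002, v=-0.009, θ=0.080, ω=-0.394
apply F[2]=+2.347 → step 3: x=-0.002, v=0.010, θ=0.072, ω=-0.407
apply F[3]=+1.313 → step 4: x=-0.002, v=0.018, θ=0.064, ω=-0.389
apply F[4]=+0.732 → step 5: x=-0.002, v=0.020, θ=0.057, ω=-0.359
apply F[5]=+0.408 → step 6: x=-0.001, v=0.020, θ=0.050, ω=-0.323
apply F[6]=+0.230 → step 7: x=-0.001, v=0.018, θ=0.044, ω=-0.288
apply F[7]=+0.132 → step 8: x=-0.000, v=0.015, θ=0.038, ω=-0.254
apply F[8]=+0.080 → step 9: x=-0.000, v=0.013, θ=0.034, ω=-0.223
apply F[9]=+0.052 → step 10: x=0.000, v=0.010, θ=0.030, ω=-0.195
apply F[10]=+0.038 → step 11: x=0.000, v=0.008, θ=0.026, ω=-0.170
apply F[11]=+0.031 → step 12: x=0.000, v=0.006, θ=0.023, ω=-0.148
apply F[12]=+0.028 → step 13: x=0.000, v=0.004, θ=0.020, ω=-0.129
apply F[13]=+0.027 → step 14: x=0.001, v=0.003, θ=0.017, ω=-0.113
apply F[14]=+0.027 → step 15: x=0.001, v=0.002, θ=0.015, ω=-0.098
apply F[15]=+0.027 → step 16: x=0.001, v=0.001, θ=0.014, ω=-0.086
apply F[16]=+0.028 → step 17: x=0.001, v=-0.000, θ=0.012, ω=-0.075
apply F[17]=+0.028 → step 18: x=0.001, v=-0.001, θ=0.011, ω=-0.065
apply F[18]=+0.029 → step 19: x=0.001, v=-0.002, θ=0.009, ω=-0.057
apply F[19]=+0.029 → step 20: x=0.001, v=-0.002, θ=0.008, ω=-0.050
apply F[20]=+0.029 → step 21: x=0.000, v=-0.003, θ=0.007, ω=-0.043
apply F[21]=+0.029 → step 22: x=0.000, v=-0.003, θ=0.007, ω=-0.038
apply F[22]=+0.028 → step 23: x=0.000, v=-0.003, θ=0.006, ω=-0.033
apply F[23]=+0.029 → step 24: x=0.000, v=-0.003, θ=0.005, ω=-0.029
apply F[24]=+0.028 → step 25: x=0.000, v=-0.004, θ=0.005, ω=-0.025
apply F[25]=+0.028 → step 26: x=0.000, v=-0.004, θ=0.004, ω=-0.022
apply F[26]=+0.028 → step 27: x=0.000, v=-0.004, θ=0.004, ω=-0.020
apply F[27]=+0.027 → step 28: x=0.000, v=-0.004, θ=0.003, ω=-0.017
apply F[28]=+0.027 → step 29: x=-0.000, v=-0.004, θ=0.003, ω=-0.015
Max |angle| over trajectory = 0.092 rad = 5.3°.

Answer: 5.3°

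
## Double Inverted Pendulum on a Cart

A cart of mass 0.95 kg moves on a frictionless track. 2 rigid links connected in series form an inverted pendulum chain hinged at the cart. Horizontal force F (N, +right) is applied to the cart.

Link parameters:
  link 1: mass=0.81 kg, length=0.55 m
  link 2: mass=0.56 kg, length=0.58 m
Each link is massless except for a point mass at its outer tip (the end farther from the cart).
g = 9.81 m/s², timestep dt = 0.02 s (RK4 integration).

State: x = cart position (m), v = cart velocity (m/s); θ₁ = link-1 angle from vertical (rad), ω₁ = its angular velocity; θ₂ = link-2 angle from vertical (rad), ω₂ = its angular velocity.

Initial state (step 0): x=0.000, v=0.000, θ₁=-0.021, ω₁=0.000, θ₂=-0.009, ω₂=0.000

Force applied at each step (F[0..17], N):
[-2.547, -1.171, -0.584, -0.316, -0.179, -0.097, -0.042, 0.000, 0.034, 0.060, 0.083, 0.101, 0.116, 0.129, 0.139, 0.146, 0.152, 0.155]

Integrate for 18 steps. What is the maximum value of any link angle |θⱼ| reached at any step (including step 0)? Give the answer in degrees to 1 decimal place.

Answer: 1.2°

Derivation:
apply F[0]=-2.547 → step 1: x=-0.000, v=-0.048, θ₁=-0.020, ω₁=0.076, θ₂=-0.009, ω₂=0.007
apply F[1]=-1.171 → step 2: x=-0.002, v=-0.067, θ₁=-0.018, ω₁=0.102, θ₂=-0.009, ω₂=0.013
apply F[2]=-0.584 → step 3: x=-0.003, v=-0.074, θ₁=-0.016, ω₁=0.107, θ₂=-0.008, ω₂=0.018
apply F[3]=-0.316 → step 4: x=-0.005, v=-0.077, θ₁=-0.014, ω₁=0.104, θ₂=-0.008, ω₂=0.022
apply F[4]=-0.179 → step 5: x=-0.006, v=-0.077, θ₁=-0.012, ω₁=0.098, θ₂=-0.008, ω₂=0.025
apply F[5]=-0.097 → step 6: x=-0.008, v=-0.075, θ₁=-0.010, ω₁=0.091, θ₂=-0.007, ω₂=0.027
apply F[6]=-0.042 → step 7: x=-0.009, v=-0.074, θ₁=-0.009, ω₁=0.083, θ₂=-0.006, ω₂=0.029
apply F[7]=+0.000 → step 8: x=-0.011, v=-0.071, θ₁=-0.007, ω₁=0.076, θ₂=-0.006, ω₂=0.030
apply F[8]=+0.034 → step 9: x=-0.012, v=-0.069, θ₁=-0.006, ω₁=0.069, θ₂=-0.005, ω₂=0.030
apply F[9]=+0.060 → step 10: x=-0.013, v=-0.066, θ₁=-0.004, ω₁=0.062, θ₂=-0.005, ω₂=0.030
apply F[10]=+0.083 → step 11: x=-0.015, v=-0.063, θ₁=-0.003, ω₁=0.056, θ₂=-0.004, ω₂=0.030
apply F[11]=+0.101 → step 12: x=-0.016, v=-0.061, θ₁=-0.002, ω₁=0.050, θ₂=-0.003, ω₂=0.029
apply F[12]=+0.116 → step 13: x=-0.017, v=-0.058, θ₁=-0.001, ω₁=0.045, θ₂=-0.003, ω₂=0.028
apply F[13]=+0.129 → step 14: x=-0.018, v=-0.055, θ₁=-0.000, ω₁=0.040, θ₂=-0.002, ω₂=0.027
apply F[14]=+0.139 → step 15: x=-0.019, v=-0.052, θ₁=0.000, ω₁=0.035, θ₂=-0.002, ω₂=0.026
apply F[15]=+0.146 → step 16: x=-0.020, v=-0.049, θ₁=0.001, ω₁=0.031, θ₂=-0.001, ω₂=0.025
apply F[16]=+0.152 → step 17: x=-0.021, v=-0.046, θ₁=0.002, ω₁=0.027, θ₂=-0.001, ω₂=0.023
apply F[17]=+0.155 → step 18: x=-0.022, v=-0.044, θ₁=0.002, ω₁=0.023, θ₂=-0.000, ω₂=0.022
Max |angle| over trajectory = 0.021 rad = 1.2°.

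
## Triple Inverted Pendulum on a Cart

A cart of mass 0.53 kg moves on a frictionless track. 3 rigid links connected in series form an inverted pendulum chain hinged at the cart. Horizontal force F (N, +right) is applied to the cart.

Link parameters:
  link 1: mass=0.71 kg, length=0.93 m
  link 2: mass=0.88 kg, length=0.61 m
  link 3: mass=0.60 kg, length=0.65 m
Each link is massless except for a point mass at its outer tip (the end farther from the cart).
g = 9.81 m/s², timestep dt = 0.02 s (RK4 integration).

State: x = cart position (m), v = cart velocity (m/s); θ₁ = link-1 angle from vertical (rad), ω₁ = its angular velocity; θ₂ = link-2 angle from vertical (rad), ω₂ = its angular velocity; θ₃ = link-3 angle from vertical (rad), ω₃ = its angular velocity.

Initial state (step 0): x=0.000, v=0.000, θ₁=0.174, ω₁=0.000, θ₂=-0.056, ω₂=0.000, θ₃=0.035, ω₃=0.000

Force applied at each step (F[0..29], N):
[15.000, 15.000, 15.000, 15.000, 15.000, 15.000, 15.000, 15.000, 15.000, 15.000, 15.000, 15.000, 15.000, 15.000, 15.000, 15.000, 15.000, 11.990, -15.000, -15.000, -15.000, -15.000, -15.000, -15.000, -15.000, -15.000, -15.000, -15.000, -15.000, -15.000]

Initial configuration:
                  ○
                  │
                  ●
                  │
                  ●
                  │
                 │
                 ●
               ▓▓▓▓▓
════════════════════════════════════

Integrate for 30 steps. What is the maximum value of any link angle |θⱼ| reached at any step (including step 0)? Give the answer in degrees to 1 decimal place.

Answer: 130.7°

Derivation:
apply F[0]=+15.000 → step 1: x=0.004, v=0.399, θ₁=0.171, ω₁=-0.269, θ₂=-0.059, ω₂=-0.294, θ₃=0.036, ω₃=0.054
apply F[1]=+15.000 → step 2: x=0.016, v=0.806, θ₁=0.163, ω₁=-0.552, θ₂=-0.068, ω₂=-0.585, θ₃=0.037, ω₃=0.111
apply F[2]=+15.000 → step 3: x=0.036, v=1.230, θ₁=0.149, ω₁=-0.860, θ₂=-0.082, ω₂=-0.867, θ₃=0.040, ω₃=0.173
apply F[3]=+15.000 → step 4: x=0.065, v=1.678, θ₁=0.128, ω₁=-1.208, θ₂=-0.102, ω₂=-1.133, θ₃=0.044, ω₃=0.240
apply F[4]=+15.000 → step 5: x=0.104, v=2.159, θ₁=0.100, ω₁=-1.612, θ₂=-0.127, ω₂=-1.368, θ₃=0.050, ω₃=0.309
apply F[5]=+15.000 → step 6: x=0.152, v=2.676, θ₁=0.064, ω₁=-2.086, θ₂=-0.157, ω₂=-1.553, θ₃=0.056, ω₃=0.373
apply F[6]=+15.000 → step 7: x=0.211, v=3.227, θ₁=0.016, ω₁=-2.636, θ₂=-0.189, ω₂=-1.660, θ₃=0.064, ω₃=0.414
apply F[7]=+15.000 → step 8: x=0.281, v=3.792, θ₁=-0.042, ω₁=-3.247, θ₂=-0.222, ω₂=-1.663, θ₃=0.073, ω₃=0.409
apply F[8]=+15.000 → step 9: x=0.362, v=4.325, θ₁=-0.114, ω₁=-3.871, θ₂=-0.255, ω₂=-1.555, θ₃=0.080, ω₃=0.327
apply F[9]=+15.000 → step 10: x=0.454, v=4.764, θ₁=-0.197, ω₁=-4.420, θ₂=-0.284, ω₂=-1.370, θ₃=0.085, ω₃=0.149
apply F[10]=+15.000 → step 11: x=0.552, v=5.059, θ₁=-0.289, ω₁=-4.811, θ₂=-0.310, ω₂=-1.192, θ₃=0.086, ω₃=-0.112
apply F[11]=+15.000 → step 12: x=0.655, v=5.207, θ₁=-0.388, ω₁=-5.020, θ₂=-0.332, ω₂=-1.097, θ₃=0.080, ω₃=-0.417
apply F[12]=+15.000 → step 13: x=0.760, v=5.249, θ₁=-0.489, ω₁=-5.089, θ₂=-0.354, ω₂=-1.117, θ₃=0.069, ω₃=-0.725
apply F[13]=+15.000 → step 14: x=0.864, v=5.228, θ₁=-0.591, ω₁=-5.074, θ₂=-0.378, ω₂=-1.243, θ₃=0.052, ω₃=-1.013
apply F[14]=+15.000 → step 15: x=0.968, v=5.173, θ₁=-0.692, ω₁=-5.018, θ₂=-0.405, ω₂=-1.450, θ₃=0.029, ω₃=-1.276
apply F[15]=+15.000 → step 16: x=1.071, v=5.101, θ₁=-0.792, ω₁=-4.947, θ₂=-0.436, ω₂=-1.714, θ₃=0.001, ω₃=-1.517
apply F[16]=+15.000 → step 17: x=1.172, v=5.017, θ₁=-0.890, ω₁=-4.871, θ₂=-0.473, ω₂=-2.018, θ₃=-0.032, ω₃=-1.743
apply F[17]=+11.990 → step 18: x=1.271, v=4.885, θ₁=-0.986, ω₁=-4.789, θ₂=-0.517, ω₂=-2.310, θ₃=-0.069, ω₃=-1.938
apply F[18]=-15.000 → step 19: x=1.364, v=4.414, θ₁=-1.081, ω₁=-4.708, θ₂=-0.562, ω₂=-2.230, θ₃=-0.108, ω₃=-1.941
apply F[19]=-15.000 → step 20: x=1.448, v=3.955, θ₁=-1.175, ω₁=-4.687, θ₂=-0.606, ω₂=-2.141, θ₃=-0.146, ω₃=-1.941
apply F[20]=-15.000 → step 21: x=1.523, v=3.498, θ₁=-1.269, ω₁=-4.717, θ₂=-0.648, ω₂=-2.047, θ₃=-0.185, ω₃=-1.941
apply F[21]=-15.000 → step 22: x=1.588, v=3.032, θ₁=-1.364, ω₁=-4.793, θ₂=-0.688, ω₂=-1.955, θ₃=-0.224, ω₃=-1.943
apply F[22]=-15.000 → step 23: x=1.644, v=2.549, θ₁=-1.461, ω₁=-4.913, θ₂=-0.726, ω₂=-1.872, θ₃=-0.263, ω₃=-1.948
apply F[23]=-15.000 → step 24: x=1.690, v=2.040, θ₁=-1.561, ω₁=-5.077, θ₂=-0.763, ω₂=-1.805, θ₃=-0.302, ω₃=-1.958
apply F[24]=-15.000 → step 25: x=1.725, v=1.496, θ₁=-1.664, ω₁=-5.289, θ₂=-0.798, ω₂=-1.764, θ₃=-0.341, ω₃=-1.974
apply F[25]=-15.000 → step 26: x=1.749, v=0.906, θ₁=-1.773, ω₁=-5.554, θ₂=-0.833, ω₂=-1.763, θ₃=-0.381, ω₃=-1.998
apply F[26]=-15.000 → step 27: x=1.761, v=0.257, θ₁=-1.887, ω₁=-5.883, θ₂=-0.869, ω₂=-1.823, θ₃=-0.421, ω₃=-2.031
apply F[27]=-15.000 → step 28: x=1.759, v=-0.467, θ₁=-2.009, ω₁=-6.289, θ₂=-0.907, ω₂=-1.972, θ₃=-0.462, ω₃=-2.074
apply F[28]=-15.000 → step 29: x=1.742, v=-1.285, θ₁=-2.139, ω₁=-6.795, θ₂=-0.949, ω₂=-2.256, θ₃=-0.504, ω₃=-2.131
apply F[29]=-15.000 → step 30: x=1.707, v=-2.223, θ₁=-2.281, ω₁=-7.427, θ₂=-0.999, ω₂=-2.749, θ₃=-0.548, ω₃=-2.204
Max |angle| over trajectory = 2.281 rad = 130.7°.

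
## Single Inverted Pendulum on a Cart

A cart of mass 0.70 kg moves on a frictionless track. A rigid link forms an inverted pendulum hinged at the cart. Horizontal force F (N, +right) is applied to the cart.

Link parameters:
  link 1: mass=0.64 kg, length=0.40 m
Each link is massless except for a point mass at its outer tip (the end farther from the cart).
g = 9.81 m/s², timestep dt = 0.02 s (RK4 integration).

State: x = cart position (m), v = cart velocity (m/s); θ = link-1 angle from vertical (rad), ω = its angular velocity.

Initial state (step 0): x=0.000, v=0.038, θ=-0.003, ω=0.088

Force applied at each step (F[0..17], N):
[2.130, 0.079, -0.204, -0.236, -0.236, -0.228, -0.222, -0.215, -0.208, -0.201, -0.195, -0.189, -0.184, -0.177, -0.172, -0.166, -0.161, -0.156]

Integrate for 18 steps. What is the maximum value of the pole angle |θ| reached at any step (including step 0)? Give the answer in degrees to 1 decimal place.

Answer: 0.6°

Derivation:
apply F[0]=+2.130 → step 1: x=0.001, v=0.099, θ=-0.003, ω=-0.067
apply F[1]=+0.079 → step 2: x=0.003, v=0.102, θ=-0.004, ω=-0.076
apply F[2]=-0.204 → step 3: x=0.005, v=0.097, θ=-0.006, ω=-0.066
apply F[3]=-0.236 → step 4: x=0.007, v=0.092, θ=-0.007, ω=-0.055
apply F[4]=-0.236 → step 5: x=0.009, v=0.086, θ=-0.008, ω=-0.045
apply F[5]=-0.228 → step 6: x=0.011, v=0.081, θ=-0.009, ω=-0.036
apply F[6]=-0.222 → step 7: x=0.012, v=0.076, θ=-0.009, ω=-0.029
apply F[7]=-0.215 → step 8: x=0.014, v=0.072, θ=-0.010, ω=-0.022
apply F[8]=-0.208 → step 9: x=0.015, v=0.068, θ=-0.010, ω=-0.017
apply F[9]=-0.201 → step 10: x=0.016, v=0.064, θ=-0.010, ω=-0.012
apply F[10]=-0.195 → step 11: x=0.018, v=0.060, θ=-0.011, ω=-0.008
apply F[11]=-0.189 → step 12: x=0.019, v=0.057, θ=-0.011, ω=-0.004
apply F[12]=-0.184 → step 13: x=0.020, v=0.053, θ=-0.011, ω=-0.001
apply F[13]=-0.177 → step 14: x=0.021, v=0.050, θ=-0.011, ω=0.001
apply F[14]=-0.172 → step 15: x=0.022, v=0.047, θ=-0.011, ω=0.003
apply F[15]=-0.166 → step 16: x=0.023, v=0.045, θ=-0.011, ω=0.005
apply F[16]=-0.161 → step 17: x=0.024, v=0.042, θ=-0.011, ω=0.006
apply F[17]=-0.156 → step 18: x=0.025, v=0.039, θ=-0.010, ω=0.008
Max |angle| over trajectory = 0.011 rad = 0.6°.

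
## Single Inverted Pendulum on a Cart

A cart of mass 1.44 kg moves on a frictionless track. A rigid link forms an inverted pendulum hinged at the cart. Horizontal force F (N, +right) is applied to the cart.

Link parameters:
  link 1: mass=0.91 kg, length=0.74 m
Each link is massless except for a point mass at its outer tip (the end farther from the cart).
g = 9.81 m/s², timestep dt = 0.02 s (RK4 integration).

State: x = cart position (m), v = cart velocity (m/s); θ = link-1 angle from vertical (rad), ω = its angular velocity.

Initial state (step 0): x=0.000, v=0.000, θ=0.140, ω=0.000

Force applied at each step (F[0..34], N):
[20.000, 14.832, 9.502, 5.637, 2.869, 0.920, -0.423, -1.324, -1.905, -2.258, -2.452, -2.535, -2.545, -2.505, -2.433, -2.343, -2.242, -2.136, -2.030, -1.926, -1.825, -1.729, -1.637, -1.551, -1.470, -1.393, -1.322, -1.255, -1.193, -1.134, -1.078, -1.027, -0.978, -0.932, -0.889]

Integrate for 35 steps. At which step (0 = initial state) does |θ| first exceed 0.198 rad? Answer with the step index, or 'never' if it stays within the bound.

apply F[0]=+20.000 → step 1: x=0.003, v=0.258, θ=0.137, ω=-0.308
apply F[1]=+14.832 → step 2: x=0.010, v=0.445, θ=0.129, ω=-0.525
apply F[2]=+9.502 → step 3: x=0.020, v=0.562, θ=0.117, ω=-0.648
apply F[3]=+5.637 → step 4: x=0.032, v=0.626, θ=0.103, ω=-0.706
apply F[4]=+2.869 → step 5: x=0.044, v=0.655, θ=0.089, ω=-0.718
apply F[5]=+0.920 → step 6: x=0.057, v=0.658, θ=0.075, ω=-0.700
apply F[6]=-0.423 → step 7: x=0.070, v=0.644, θ=0.061, ω=-0.664
apply F[7]=-1.324 → step 8: x=0.083, v=0.619, θ=0.049, ω=-0.615
apply F[8]=-1.905 → step 9: x=0.095, v=0.587, θ=0.037, ω=-0.562
apply F[9]=-2.258 → step 10: x=0.107, v=0.552, θ=0.026, ω=-0.506
apply F[10]=-2.452 → step 11: x=0.117, v=0.515, θ=0.017, ω=-0.451
apply F[11]=-2.535 → step 12: x=0.127, v=0.479, θ=0.008, ω=-0.398
apply F[12]=-2.545 → step 13: x=0.136, v=0.443, θ=0.001, ω=-0.348
apply F[13]=-2.505 → step 14: x=0.145, v=0.408, θ=-0.006, ω=-0.302
apply F[14]=-2.433 → step 15: x=0.153, v=0.376, θ=-0.011, ω=-0.260
apply F[15]=-2.343 → step 16: x=0.160, v=0.345, θ=-0.016, ω=-0.222
apply F[16]=-2.242 → step 17: x=0.167, v=0.316, θ=-0.020, ω=-0.188
apply F[17]=-2.136 → step 18: x=0.173, v=0.289, θ=-0.024, ω=-0.158
apply F[18]=-2.030 → step 19: x=0.178, v=0.264, θ=-0.027, ω=-0.131
apply F[19]=-1.926 → step 20: x=0.183, v=0.241, θ=-0.029, ω=-0.107
apply F[20]=-1.825 → step 21: x=0.188, v=0.219, θ=-0.031, ω=-0.086
apply F[21]=-1.729 → step 22: x=0.192, v=0.199, θ=-0.033, ω=-0.067
apply F[22]=-1.637 → step 23: x=0.196, v=0.181, θ=-0.034, ω=-0.051
apply F[23]=-1.551 → step 24: x=0.199, v=0.163, θ=-0.035, ω=-0.036
apply F[24]=-1.470 → step 25: x=0.202, v=0.147, θ=-0.035, ω=-0.024
apply F[25]=-1.393 → step 26: x=0.205, v=0.132, θ=-0.036, ω=-0.013
apply F[26]=-1.322 → step 27: x=0.208, v=0.118, θ=-0.036, ω=-0.004
apply F[27]=-1.255 → step 28: x=0.210, v=0.105, θ=-0.036, ω=0.004
apply F[28]=-1.193 → step 29: x=0.212, v=0.093, θ=-0.036, ω=0.011
apply F[29]=-1.134 → step 30: x=0.214, v=0.082, θ=-0.035, ω=0.017
apply F[30]=-1.078 → step 31: x=0.215, v=0.071, θ=-0.035, ω=0.022
apply F[31]=-1.027 → step 32: x=0.216, v=0.061, θ=-0.034, ω=0.026
apply F[32]=-0.978 → step 33: x=0.218, v=0.052, θ=-0.034, ω=0.030
apply F[33]=-0.932 → step 34: x=0.219, v=0.043, θ=-0.033, ω=0.033
apply F[34]=-0.889 → step 35: x=0.219, v=0.035, θ=-0.033, ω=0.035
max |θ| = 0.140 ≤ 0.198 over all 36 states.

Answer: never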